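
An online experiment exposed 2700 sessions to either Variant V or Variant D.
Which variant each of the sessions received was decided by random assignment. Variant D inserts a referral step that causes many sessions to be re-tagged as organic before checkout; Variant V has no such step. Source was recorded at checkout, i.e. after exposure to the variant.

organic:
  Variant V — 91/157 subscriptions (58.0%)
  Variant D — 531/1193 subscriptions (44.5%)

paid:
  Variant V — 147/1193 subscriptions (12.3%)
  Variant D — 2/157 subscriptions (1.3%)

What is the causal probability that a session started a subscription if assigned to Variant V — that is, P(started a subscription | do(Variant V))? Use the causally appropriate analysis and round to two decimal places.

0.18

Variant V is higher inside every traffic source stratum but Variant D is higher in aggregate. Whether to stratify depends on how traffic source relates to the variant.
The distribution of traffic source is itself part of what the variant does — it is an intermediate outcome. Holding it fixed would remove that part of the effect; the total effect is the pooled difference.
So P(outcome | do(Variant V)) is just the pooled rate for Variant V: 238/1350 = 0.176.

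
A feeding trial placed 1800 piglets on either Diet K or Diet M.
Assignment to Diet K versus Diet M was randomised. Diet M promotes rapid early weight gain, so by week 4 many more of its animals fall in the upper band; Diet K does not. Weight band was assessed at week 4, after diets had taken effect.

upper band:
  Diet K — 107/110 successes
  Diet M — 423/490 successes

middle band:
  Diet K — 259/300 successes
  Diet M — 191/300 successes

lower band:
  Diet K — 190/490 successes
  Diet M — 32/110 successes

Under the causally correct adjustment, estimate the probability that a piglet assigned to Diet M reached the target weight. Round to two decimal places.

Within every week-4 weight band level Diet K has the higher rate, yet pooled Diet M does — Simpson's reversal.
Because the diet influences week-4 weight band, week-4 weight band is a post-treatment mediator, not a confounder. Stratifying on it would bias the estimate; the causal effect is the crude pooled difference.
So P(outcome | do(Diet M)) is just the pooled rate for Diet M: 646/900 = 0.718.

0.72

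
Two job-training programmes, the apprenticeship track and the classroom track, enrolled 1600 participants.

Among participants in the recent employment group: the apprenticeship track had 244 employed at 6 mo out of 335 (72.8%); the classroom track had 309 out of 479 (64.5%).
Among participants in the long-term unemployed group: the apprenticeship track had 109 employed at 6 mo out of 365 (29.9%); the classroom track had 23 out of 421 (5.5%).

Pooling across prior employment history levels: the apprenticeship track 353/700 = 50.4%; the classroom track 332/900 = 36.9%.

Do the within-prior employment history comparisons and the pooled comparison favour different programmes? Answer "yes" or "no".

no

Within each prior employment history level (recent employment 72.8% vs 64.5%; long-term unemployed 29.9% vs 5.5%), the apprenticeship track has the higher rate every time. Pooled: 50.4% vs 36.9% — the apprenticeship track has the higher rate overall. They agree.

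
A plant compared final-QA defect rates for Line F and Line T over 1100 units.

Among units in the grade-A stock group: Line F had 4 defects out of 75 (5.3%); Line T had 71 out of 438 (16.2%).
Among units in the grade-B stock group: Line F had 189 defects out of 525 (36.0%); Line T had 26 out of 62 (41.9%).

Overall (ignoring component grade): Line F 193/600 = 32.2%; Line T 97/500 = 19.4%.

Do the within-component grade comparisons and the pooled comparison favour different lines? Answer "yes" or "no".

yes

Within each component grade level (grade-A stock 5.3% vs 16.2%; grade-B stock 36.0% vs 41.9%), Line F has the lower rate every time. Pooled: 32.2% vs 19.4% — Line T has the lower rate overall. The two comparisons disagree.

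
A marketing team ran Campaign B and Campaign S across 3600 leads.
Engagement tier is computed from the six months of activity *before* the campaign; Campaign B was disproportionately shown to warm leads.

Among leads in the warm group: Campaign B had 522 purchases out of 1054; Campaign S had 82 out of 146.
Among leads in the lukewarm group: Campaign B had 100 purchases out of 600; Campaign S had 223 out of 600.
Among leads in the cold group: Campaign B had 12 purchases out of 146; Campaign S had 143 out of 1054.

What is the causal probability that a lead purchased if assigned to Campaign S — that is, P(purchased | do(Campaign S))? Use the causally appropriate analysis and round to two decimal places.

0.36

The imbalance in engagement tier arose from how leads were allocated, not from anything the campaign did; and engagement tier independently affects the outcome. The pooled gap is confounded — condition on engagement tier.
Standardising Campaign S to the population engagement tier mix: 0.333·82/146 + 0.333·223/600 + 0.333·143/1054 = 0.356.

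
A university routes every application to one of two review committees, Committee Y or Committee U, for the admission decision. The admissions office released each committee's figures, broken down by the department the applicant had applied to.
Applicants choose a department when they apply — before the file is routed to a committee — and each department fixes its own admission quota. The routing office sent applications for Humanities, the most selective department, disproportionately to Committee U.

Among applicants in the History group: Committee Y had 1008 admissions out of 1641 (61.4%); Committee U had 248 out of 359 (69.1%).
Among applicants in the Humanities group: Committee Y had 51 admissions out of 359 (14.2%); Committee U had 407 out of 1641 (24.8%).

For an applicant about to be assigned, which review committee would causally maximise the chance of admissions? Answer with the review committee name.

Within every department level Committee U has the higher rate, yet pooled Committee Y does — Simpson's reversal.
Department is set before the review committee has any effect — it is not caused by the review committee — and it independently drives the outcome. That makes it a confounder, so the causal comparison is within department levels.
Within each level — History: 61.4% vs 69.1%; Humanities: 14.2% vs 24.8% — Committee U is higher every time.

Committee U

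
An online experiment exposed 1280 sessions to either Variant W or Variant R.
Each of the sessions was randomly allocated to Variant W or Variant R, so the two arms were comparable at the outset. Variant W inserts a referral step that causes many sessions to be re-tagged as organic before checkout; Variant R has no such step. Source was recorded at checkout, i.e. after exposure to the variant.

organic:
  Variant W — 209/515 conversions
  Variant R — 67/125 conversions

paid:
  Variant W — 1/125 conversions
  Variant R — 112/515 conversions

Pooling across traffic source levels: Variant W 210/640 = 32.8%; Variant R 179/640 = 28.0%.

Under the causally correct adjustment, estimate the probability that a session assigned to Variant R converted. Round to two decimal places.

0.28

The distribution of traffic source is itself part of what the variant does — it is an intermediate outcome. Holding it fixed would remove that part of the effect; the total effect is the pooled difference.
So P(outcome | do(Variant R)) is just the pooled rate for Variant R: 179/640 = 0.280.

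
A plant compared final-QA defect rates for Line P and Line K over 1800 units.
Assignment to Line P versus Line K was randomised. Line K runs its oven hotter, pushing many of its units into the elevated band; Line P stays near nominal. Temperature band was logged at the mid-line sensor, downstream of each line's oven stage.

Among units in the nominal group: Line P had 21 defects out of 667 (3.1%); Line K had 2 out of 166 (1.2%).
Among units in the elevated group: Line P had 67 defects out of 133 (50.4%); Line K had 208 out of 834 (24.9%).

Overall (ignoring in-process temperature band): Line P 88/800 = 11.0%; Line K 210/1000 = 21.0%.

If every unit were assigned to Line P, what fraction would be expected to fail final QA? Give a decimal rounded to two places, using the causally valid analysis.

0.11

The distribution of in-process temperature band is itself part of what the line does — it is an intermediate outcome. Holding it fixed would remove that part of the effect; the total effect is the pooled difference.
So P(outcome | do(Line P)) is just the pooled rate for Line P: 88/800 = 0.110.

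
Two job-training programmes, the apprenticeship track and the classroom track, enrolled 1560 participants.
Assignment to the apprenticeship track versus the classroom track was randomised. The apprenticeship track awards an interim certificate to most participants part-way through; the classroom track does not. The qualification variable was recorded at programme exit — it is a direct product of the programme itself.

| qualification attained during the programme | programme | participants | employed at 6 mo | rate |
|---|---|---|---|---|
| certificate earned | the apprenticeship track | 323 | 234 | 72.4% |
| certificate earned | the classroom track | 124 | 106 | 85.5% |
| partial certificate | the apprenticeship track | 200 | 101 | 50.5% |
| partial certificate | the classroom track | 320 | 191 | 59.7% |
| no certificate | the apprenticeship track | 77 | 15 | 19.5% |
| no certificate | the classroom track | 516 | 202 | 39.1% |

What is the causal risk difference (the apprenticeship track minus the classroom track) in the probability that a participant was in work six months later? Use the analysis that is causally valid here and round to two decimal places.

+0.06

the classroom track is higher inside every qualification attained during the programme stratum but the apprenticeship track is higher in aggregate. Whether to stratify depends on how qualification attained during the programme relates to the programme.
Qualification attained during the programme lies on the pathway programme → qualification attained during the programme → outcome, so adjusting for it blocks the indirect effect. For the total causal effect of programme, use the unadjusted pooled rates.
The causal difference is the pooled difference: 0.583 − 0.520 = +0.064.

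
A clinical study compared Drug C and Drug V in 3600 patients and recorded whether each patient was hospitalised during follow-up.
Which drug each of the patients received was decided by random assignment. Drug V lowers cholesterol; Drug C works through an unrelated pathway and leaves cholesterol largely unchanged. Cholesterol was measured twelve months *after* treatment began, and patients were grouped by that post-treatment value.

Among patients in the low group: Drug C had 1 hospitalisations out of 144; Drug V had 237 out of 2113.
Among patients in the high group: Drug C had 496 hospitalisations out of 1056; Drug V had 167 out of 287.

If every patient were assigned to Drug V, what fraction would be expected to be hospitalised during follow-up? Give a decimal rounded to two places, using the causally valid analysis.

0.17

Drug C is lower inside every cholesterol stratum but Drug V is lower in aggregate. Whether to stratify depends on how cholesterol relates to the drug.
Cholesterol is downstream of the drug. One should not condition on a consequence of treatment, so the overall rates are the right comparison.
So P(outcome | do(Drug V)) is just the pooled rate for Drug V: 404/2400 = 0.168.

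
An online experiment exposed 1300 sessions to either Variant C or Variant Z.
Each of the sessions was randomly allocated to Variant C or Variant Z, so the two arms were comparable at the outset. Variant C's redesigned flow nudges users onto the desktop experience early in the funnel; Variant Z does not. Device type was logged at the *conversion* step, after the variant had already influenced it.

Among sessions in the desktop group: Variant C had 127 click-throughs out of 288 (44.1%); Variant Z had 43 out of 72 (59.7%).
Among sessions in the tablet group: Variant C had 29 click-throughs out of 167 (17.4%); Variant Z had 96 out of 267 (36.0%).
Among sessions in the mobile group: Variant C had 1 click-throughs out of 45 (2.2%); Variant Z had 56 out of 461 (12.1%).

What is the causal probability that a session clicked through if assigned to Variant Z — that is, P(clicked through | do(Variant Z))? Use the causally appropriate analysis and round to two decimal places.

Device type here is a post-treatment variable shaped by the variant; conditioning on it would introduce bias rather than remove it. The overall comparison is the causal one.
So P(outcome | do(Variant Z)) is just the pooled rate for Variant Z: 195/800 = 0.244.

0.24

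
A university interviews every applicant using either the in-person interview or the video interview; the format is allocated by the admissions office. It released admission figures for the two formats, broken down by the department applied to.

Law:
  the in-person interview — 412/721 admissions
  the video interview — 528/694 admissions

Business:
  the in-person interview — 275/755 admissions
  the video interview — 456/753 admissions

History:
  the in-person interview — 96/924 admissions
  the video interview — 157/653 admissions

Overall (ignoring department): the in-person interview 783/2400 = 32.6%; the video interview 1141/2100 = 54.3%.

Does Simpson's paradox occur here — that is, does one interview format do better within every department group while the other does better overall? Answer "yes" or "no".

Within each department level (Law 57.1% vs 76.1%; Business 36.4% vs 60.6%; History 10.4% vs 24.0%), the video interview has the higher rate every time. Pooled: 32.6% vs 54.3% — the video interview has the higher rate overall. They agree.

no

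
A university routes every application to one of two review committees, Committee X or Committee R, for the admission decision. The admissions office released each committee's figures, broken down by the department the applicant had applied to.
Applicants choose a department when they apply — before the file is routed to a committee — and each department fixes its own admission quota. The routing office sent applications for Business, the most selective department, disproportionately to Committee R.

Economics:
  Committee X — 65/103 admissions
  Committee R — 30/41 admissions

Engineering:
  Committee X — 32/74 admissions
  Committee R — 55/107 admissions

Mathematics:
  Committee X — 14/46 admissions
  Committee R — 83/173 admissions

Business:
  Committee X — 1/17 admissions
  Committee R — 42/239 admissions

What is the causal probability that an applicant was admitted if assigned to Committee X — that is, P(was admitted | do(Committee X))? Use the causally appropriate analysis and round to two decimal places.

The department-specific comparison favours Committee R throughout, but the pooled figures favour Committee X. The question is whether to condition on department.
Department satisfies the back-door criterion: it is not a descendant of the review committee, and it blocks the spurious path from review committee to outcome. Adjusting for it (i.e., using the within-department rates) gives the causal effect.
Standardising Committee X to the population department mix: 0.180·65/103 + 0.226·32/74 + 0.274·14/46 + 0.320·1/17 = 0.314.

0.31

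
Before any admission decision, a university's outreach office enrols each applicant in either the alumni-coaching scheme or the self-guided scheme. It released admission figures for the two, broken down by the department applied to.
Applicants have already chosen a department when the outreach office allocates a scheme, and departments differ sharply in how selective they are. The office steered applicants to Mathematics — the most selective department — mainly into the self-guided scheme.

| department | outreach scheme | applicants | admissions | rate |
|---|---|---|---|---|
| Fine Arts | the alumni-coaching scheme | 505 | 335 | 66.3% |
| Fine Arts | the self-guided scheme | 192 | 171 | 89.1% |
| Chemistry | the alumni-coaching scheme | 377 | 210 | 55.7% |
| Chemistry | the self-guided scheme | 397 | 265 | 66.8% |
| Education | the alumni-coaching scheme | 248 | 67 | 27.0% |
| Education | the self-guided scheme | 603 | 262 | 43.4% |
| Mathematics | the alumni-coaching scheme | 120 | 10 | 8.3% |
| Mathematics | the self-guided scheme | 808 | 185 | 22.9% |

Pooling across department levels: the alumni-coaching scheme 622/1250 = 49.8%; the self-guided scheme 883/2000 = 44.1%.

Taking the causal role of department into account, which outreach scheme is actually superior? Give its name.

The department-specific comparison favours the self-guided scheme throughout, but the pooled figures favour the alumni-coaching scheme. The question is whether to condition on department.
Department differs across outreach schemes for reasons unrelated to any effect of the outreach scheme itself, and it separately predicts the outcome — a classic confounder. We must compare within department levels.
Within each level — Fine Arts: 66.3% vs 89.1%; Chemistry: 55.7% vs 66.8%; Education: 27.0% vs 43.4%; Mathematics: 8.3% vs 22.9% — the self-guided scheme is higher every time.

the self-guided scheme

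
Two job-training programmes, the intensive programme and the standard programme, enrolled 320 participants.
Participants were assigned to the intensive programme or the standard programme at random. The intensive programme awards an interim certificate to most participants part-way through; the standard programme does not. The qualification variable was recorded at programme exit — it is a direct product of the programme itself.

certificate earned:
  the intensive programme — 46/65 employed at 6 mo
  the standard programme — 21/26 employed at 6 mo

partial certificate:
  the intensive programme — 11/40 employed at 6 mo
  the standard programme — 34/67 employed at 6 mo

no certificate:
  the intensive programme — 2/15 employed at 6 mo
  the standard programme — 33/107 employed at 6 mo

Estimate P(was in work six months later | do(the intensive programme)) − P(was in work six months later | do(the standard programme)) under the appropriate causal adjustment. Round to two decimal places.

The distribution of qualification attained during the programme is itself part of what the programme does — it is an intermediate outcome. Holding it fixed would remove that part of the effect; the total effect is the pooled difference.
The causal difference is the pooled difference: 0.492 − 0.440 = +0.052.

+0.05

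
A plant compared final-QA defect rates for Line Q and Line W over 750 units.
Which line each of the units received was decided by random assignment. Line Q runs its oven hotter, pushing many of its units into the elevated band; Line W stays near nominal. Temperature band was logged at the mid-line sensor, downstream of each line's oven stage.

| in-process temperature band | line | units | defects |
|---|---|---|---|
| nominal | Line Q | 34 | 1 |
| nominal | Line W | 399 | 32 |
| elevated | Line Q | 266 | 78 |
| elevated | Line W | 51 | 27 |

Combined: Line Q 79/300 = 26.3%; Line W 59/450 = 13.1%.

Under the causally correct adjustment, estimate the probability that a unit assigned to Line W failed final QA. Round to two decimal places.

0.13

Stratifying would compare lines among units the lines themselves sorted into in-process temperature band groups — a form of selection on an intermediate. The unconditioned pooled rates give the total causal effect.
So P(outcome | do(Line W)) is just the pooled rate for Line W: 59/450 = 0.131.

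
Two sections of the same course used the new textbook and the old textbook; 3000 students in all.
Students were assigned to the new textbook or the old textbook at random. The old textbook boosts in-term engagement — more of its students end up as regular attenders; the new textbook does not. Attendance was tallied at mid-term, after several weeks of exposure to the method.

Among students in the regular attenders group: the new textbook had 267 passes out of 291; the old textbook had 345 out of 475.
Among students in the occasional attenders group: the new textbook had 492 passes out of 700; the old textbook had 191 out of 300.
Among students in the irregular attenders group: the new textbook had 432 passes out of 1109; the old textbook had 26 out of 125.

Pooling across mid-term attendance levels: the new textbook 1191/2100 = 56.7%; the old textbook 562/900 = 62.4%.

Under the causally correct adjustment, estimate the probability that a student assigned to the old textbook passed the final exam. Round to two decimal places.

0.62

Mid-term attendance is downstream of the teaching method. One should not condition on a consequence of treatment, so the overall rates are the right comparison.
So P(outcome | do(the old textbook)) is just the pooled rate for the old textbook: 562/900 = 0.624.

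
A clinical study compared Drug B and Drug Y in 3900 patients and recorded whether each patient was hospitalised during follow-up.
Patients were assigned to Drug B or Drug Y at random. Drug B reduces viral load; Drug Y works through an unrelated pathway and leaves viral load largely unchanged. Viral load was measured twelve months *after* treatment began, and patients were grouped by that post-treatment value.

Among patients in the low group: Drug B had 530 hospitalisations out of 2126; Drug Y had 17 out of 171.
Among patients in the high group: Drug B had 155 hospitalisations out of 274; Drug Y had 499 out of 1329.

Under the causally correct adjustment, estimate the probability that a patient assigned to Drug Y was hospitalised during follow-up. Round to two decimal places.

Viral load here is a post-treatment variable shaped by the drug; conditioning on it would introduce bias rather than remove it. The overall comparison is the causal one.
So P(outcome | do(Drug Y)) is just the pooled rate for Drug Y: 516/1500 = 0.344.

0.34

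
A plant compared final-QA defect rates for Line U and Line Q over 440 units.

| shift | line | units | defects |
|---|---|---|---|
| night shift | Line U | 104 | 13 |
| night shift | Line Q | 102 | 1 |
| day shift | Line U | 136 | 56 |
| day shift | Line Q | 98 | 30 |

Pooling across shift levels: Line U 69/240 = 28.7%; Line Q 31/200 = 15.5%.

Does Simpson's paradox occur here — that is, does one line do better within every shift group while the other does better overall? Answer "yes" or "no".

Within each shift level (night shift 12.5% vs 1.0%; day shift 41.2% vs 30.6%), Line Q has the lower rate every time. Pooled: 28.7% vs 15.5% — Line Q has the lower rate overall. They agree.

no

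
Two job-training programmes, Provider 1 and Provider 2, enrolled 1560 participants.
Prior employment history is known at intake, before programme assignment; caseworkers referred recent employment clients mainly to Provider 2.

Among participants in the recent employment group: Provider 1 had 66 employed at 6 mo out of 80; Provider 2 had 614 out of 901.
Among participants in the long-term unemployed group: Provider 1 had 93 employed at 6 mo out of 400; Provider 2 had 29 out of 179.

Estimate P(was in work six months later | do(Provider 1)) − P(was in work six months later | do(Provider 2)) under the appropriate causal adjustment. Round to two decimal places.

Since prior employment history is a pre-existing factor (not a product of the programme) and it affects the outcome on its own, it is a confounder. The stratified rates, not the pooled rate, identify the causal effect.
Adjusting over the population distribution of prior employment history: 0.629·(0.825−0.681) + 0.371·(0.233−0.162) = +0.116.

+0.12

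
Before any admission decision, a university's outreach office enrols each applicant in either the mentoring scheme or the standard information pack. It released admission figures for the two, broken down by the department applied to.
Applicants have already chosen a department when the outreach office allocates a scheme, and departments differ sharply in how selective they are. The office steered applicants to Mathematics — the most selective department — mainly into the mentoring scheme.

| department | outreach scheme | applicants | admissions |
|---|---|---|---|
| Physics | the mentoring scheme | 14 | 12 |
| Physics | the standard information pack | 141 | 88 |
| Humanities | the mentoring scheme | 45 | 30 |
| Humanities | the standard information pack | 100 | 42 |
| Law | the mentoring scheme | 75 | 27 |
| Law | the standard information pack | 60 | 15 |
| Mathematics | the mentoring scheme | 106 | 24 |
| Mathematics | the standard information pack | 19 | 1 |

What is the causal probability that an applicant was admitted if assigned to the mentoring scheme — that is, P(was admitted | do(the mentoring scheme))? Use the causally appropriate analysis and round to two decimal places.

The stratified and pooled comparisons disagree (the mentoring scheme wins within each department; the standard information pack wins overall), so the answer turns on the causal role of department.
Here department is a common cause — it drives both which outreach scheme a case falls under and the outcome. The crude comparison mixes populations; the stratum-specific rates are the causally relevant ones.
Standardising the mentoring scheme to the population department mix: 0.277·12/14 + 0.259·30/45 + 0.241·27/75 + 0.223·24/106 = 0.547.

0.55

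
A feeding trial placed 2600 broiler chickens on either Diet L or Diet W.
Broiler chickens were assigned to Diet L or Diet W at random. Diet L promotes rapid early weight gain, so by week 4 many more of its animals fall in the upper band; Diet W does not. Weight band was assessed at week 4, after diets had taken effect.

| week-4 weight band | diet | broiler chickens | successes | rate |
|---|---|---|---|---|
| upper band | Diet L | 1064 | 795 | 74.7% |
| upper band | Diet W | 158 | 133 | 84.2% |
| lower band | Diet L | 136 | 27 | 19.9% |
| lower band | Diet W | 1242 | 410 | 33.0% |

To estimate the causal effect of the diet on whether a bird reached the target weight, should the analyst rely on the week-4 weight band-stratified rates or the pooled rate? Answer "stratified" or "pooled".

pooled

Because the diet influences week-4 weight band, week-4 weight band is a post-treatment mediator, not a confounder. Stratifying on it would bias the estimate; the causal effect is the crude pooled difference.
Pooled: Diet L 68.5% vs Diet W 38.8%; Diet L is higher overall.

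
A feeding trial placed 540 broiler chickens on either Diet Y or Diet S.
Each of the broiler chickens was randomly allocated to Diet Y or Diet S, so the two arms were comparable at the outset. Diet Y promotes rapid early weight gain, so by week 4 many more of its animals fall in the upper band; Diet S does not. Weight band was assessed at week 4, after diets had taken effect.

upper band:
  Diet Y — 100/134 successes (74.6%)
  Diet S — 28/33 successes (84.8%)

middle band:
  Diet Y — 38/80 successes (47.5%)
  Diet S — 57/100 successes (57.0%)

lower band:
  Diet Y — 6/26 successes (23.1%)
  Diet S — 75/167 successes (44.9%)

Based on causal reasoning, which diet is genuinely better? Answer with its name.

Week-4 weight band here is a post-treatment variable shaped by the diet; conditioning on it would introduce bias rather than remove it. The overall comparison is the causal one.
Pooled: Diet Y 60.0% vs Diet S 53.3%; Diet Y is higher overall.

Diet Y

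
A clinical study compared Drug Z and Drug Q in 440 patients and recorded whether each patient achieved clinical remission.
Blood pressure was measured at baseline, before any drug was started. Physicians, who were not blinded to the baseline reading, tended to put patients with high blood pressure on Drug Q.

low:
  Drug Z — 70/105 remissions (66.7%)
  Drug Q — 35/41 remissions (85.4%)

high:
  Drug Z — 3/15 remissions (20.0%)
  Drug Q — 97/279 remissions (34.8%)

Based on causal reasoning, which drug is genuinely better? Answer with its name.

Within every blood pressure level Drug Q has the higher rate, yet pooled Drug Z does — Simpson's reversal.
Since blood pressure is a pre-existing factor (not a product of the drug) and it affects the outcome on its own, it is a confounder. The stratified rates, not the pooled rate, identify the causal effect.
Within each level — low: 66.7% vs 85.4%; high: 20.0% vs 34.8% — Drug Q is higher every time.

Drug Q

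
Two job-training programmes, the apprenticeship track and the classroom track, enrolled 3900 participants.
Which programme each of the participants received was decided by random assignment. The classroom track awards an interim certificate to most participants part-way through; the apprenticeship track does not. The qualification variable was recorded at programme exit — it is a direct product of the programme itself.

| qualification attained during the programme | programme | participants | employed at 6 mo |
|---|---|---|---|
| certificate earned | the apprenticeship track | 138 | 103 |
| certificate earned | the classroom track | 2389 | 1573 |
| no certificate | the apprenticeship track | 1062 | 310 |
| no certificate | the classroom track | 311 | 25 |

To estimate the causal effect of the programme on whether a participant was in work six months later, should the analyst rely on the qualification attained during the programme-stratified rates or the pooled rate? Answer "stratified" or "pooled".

pooled

Qualification attained during the programme is recorded after the programme and is itself shifted by it — it sits on the causal path from programme to outcome. Conditioning on a mediator would strip out part of the effect we want; the pooled comparison gives the total causal effect.
Pooled: the apprenticeship track 34.4% vs the classroom track 59.2%; the classroom track is higher overall.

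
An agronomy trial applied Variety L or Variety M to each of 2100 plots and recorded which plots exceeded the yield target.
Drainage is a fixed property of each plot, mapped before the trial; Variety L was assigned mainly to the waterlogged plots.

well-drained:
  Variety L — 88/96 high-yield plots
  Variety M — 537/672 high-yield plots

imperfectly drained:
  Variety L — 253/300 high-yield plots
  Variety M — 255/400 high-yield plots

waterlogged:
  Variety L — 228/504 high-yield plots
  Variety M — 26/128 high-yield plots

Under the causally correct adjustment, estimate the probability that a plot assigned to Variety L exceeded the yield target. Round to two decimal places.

0.75

Here field drainage is a common cause — it drives both which variety a case falls under and the outcome. The crude comparison mixes populations; the stratum-specific rates are the causally relevant ones.
Standardising Variety L to the population field drainage mix: 0.366·88/96 + 0.333·253/300 + 0.301·228/504 = 0.752.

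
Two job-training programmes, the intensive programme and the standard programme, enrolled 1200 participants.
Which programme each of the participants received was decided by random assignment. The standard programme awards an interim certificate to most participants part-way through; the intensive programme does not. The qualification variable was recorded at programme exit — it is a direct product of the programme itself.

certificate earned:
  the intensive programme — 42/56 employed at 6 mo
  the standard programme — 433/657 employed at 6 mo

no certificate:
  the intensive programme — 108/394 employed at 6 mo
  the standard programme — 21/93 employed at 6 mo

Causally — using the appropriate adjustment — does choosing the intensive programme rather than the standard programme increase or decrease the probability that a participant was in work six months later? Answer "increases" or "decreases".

The distribution of qualification attained during the programme is itself part of what the programme does — it is an intermediate outcome. Holding it fixed would remove that part of the effect; the total effect is the pooled difference.
Pooled: the intensive programme 33.3% vs the standard programme 60.5%; the standard programme is higher overall.

decreases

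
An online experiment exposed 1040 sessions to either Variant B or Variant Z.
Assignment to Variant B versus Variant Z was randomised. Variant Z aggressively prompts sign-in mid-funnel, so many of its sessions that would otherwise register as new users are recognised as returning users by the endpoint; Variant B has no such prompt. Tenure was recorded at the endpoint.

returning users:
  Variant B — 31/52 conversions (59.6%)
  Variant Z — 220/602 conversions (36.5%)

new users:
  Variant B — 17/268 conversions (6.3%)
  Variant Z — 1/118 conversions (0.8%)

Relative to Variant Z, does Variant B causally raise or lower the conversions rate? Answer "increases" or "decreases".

The distribution of user tenure is itself part of what the variant does — it is an intermediate outcome. Holding it fixed would remove that part of the effect; the total effect is the pooled difference.
Pooled: Variant B 15.0% vs Variant Z 30.7%; Variant Z is higher overall.

decreases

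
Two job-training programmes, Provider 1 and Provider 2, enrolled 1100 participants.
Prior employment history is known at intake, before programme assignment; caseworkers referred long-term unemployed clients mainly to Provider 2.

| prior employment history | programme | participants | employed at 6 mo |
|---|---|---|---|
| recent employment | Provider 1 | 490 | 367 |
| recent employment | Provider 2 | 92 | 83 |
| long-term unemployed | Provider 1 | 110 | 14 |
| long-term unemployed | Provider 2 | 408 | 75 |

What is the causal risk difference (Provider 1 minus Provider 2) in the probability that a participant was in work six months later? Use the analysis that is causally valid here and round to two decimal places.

The stratified and pooled comparisons disagree (Provider 2 wins within each prior employment history; Provider 1 wins overall), so the answer turns on the causal role of prior employment history.
The imbalance in prior employment history arose from how participants were allocated, not from anything the programme did; and prior employment history independently affects the outcome. The pooled gap is confounded — condition on prior employment history.
Adjusting over the population distribution of prior employment history: 0.529·(0.749−0.902) + 0.471·(0.127−0.184) = -0.108.

-0.11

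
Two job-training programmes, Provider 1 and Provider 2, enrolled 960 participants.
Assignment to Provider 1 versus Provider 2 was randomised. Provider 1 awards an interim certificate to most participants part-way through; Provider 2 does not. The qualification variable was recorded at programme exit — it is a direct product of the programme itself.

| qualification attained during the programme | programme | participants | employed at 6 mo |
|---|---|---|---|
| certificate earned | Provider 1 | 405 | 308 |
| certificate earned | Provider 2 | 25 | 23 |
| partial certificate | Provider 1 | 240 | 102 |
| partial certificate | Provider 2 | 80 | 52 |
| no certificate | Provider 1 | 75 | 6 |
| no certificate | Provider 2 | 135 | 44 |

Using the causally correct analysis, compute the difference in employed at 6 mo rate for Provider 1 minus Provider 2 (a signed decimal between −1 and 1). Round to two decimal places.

Within every qualification attained during the programme level Provider 2 has the higher rate, yet pooled Provider 1 does — Simpson's reversal.
Stratifying would compare programmes among participants the programmes themselves sorted into qualification attained during the programme groups — a form of selection on an intermediate. The unconditioned pooled rates give the total causal effect.
The causal difference is the pooled difference: 0.578 − 0.496 = +0.082.

+0.08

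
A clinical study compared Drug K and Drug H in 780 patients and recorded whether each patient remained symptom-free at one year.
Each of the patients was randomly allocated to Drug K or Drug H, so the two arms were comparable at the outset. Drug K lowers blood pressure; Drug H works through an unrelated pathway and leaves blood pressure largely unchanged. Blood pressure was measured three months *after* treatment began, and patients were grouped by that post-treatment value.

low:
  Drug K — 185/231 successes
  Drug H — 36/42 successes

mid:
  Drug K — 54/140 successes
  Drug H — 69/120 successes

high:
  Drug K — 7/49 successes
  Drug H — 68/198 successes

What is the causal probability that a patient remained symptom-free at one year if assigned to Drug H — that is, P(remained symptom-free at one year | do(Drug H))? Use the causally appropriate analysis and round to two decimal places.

0.48

Within every blood pressure level Drug H has the higher rate, yet pooled Drug K does — Simpson's reversal.
Blood pressure here is a post-treatment variable shaped by the drug; conditioning on it would introduce bias rather than remove it. The overall comparison is the causal one.
So P(outcome | do(Drug H)) is just the pooled rate for Drug H: 173/360 = 0.481.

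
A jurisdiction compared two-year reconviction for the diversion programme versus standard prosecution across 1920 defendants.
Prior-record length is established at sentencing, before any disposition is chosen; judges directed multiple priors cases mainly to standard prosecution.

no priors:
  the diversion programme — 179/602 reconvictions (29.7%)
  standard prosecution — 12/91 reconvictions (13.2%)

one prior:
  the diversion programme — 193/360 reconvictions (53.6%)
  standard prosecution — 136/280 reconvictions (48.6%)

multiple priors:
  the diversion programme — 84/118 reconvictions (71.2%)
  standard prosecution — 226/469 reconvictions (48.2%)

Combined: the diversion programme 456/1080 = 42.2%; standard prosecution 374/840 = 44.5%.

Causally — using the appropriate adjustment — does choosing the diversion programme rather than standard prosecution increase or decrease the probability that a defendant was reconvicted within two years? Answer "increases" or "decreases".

increases

The prior-record length-specific comparison favours standard prosecution throughout, but the pooled figures favour the diversion programme. The question is whether to condition on prior-record length.
Nothing the disposition does changes prior-record length; the imbalance is an allocation artefact. With prior-record length also predicting the outcome, the pooled figure is confounded, and the within-stratum comparison is the causal one.
Within each level — no priors: 29.7% vs 13.2%; one prior: 53.6% vs 48.6%; multiple priors: 71.2% vs 48.2% — standard prosecution is lower every time.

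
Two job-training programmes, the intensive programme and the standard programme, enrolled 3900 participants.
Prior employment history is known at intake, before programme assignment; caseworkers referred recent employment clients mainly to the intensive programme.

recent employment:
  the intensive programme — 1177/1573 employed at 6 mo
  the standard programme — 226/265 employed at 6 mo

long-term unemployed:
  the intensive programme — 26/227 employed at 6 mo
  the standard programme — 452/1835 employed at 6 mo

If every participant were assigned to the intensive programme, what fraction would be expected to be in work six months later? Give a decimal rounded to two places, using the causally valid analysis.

0.41

Nothing the programme does changes prior employment history; the imbalance is an allocation artefact. With prior employment history also predicting the outcome, the pooled figure is confounded, and the within-stratum comparison is the causal one.
Standardising the intensive programme to the population prior employment history mix: 0.471·1177/1573 + 0.529·26/227 = 0.413.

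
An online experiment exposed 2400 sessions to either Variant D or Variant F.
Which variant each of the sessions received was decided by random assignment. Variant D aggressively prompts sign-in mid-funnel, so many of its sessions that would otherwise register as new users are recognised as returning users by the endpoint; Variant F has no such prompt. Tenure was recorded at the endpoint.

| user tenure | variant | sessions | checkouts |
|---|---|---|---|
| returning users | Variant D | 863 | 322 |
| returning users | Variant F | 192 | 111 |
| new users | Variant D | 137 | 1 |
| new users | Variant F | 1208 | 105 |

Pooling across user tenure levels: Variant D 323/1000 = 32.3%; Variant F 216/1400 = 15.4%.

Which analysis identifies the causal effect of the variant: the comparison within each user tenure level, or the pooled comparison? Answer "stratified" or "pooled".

pooled

User tenure is recorded after the variant and is itself shifted by it — it sits on the causal path from variant to outcome. Conditioning on a mediator would strip out part of the effect we want; the pooled comparison gives the total causal effect.
Pooled: Variant D 32.3% vs Variant F 15.4%; Variant D is higher overall.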